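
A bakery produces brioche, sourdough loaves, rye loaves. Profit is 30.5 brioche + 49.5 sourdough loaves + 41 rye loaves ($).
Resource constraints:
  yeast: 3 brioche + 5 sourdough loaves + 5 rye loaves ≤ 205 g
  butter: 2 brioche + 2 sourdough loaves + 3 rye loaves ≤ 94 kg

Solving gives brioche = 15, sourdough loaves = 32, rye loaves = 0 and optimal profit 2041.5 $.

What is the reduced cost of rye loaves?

-9.5

Check each constraint at x*: yeast 205/205 (tight); butter 94/94 (tight).
From A_Bᵀ y = c: 3·y_yeast + 2·y_butter = 30.5; 5·y_yeast + 2·y_butter = 49.5.
Solving: y_yeast = 9.5, y_butter = 1.
Reduced cost of rye loaves: c₃ − yᵀa₃ = 41 − (9.5·5 + 1·3) = 41 − 50.5 = -9.5.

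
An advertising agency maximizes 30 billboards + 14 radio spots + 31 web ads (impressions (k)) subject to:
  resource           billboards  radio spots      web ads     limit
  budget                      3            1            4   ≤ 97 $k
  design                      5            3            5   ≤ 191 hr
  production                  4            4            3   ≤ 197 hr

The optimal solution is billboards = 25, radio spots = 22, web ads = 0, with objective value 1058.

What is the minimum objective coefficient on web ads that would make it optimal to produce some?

Check each constraint at x*: budget 97/97 (tight); design 191/191 (tight); production 188/197 (slack 9).
Slack constraints have shadow price 0 (complementary slackness).
The binding rows give the dual system: 3·y_budget + 5·y_design = 30 and 1·y_budget + 3·y_design = 14.
This yields shadow prices y_budget = 5, y_design = 3.
web ads enters the basis when its profit ≥ yᵀa₃ = 5·4 + 3·5 = 35.

35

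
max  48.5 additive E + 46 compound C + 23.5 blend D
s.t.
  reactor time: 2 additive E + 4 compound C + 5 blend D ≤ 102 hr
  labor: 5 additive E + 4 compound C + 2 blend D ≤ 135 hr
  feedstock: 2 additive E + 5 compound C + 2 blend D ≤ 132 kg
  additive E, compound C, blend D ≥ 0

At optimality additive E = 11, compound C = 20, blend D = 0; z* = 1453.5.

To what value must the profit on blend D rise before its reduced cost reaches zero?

32

Binding: reactor time and labor. Non-binding: feedstock (10 unused).
Slack constraints have shadow price 0 (complementary slackness).
Dual feasibility on the basic columns requires 2·y_reactor time + 5·y_labor = 48.5, 4·y_reactor time + 4·y_labor = 46.
→ y_reactor time = 3 and y_labor = 8.5.
blend D enters the basis when its profit ≥ yᵀa₃ = 3·5 + 8.5·2 = 32.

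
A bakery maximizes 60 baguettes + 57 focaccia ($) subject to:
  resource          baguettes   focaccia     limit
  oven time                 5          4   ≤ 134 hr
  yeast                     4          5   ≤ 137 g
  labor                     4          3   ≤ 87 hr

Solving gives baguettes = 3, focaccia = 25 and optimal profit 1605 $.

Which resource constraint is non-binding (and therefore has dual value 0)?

oven time

oven time: 115/134 (slack 19)
yeast: 137/137 (binding)
labor: 87/87 (binding)
By complementary slackness, a constraint with positive slack has shadow price 0 → oven time.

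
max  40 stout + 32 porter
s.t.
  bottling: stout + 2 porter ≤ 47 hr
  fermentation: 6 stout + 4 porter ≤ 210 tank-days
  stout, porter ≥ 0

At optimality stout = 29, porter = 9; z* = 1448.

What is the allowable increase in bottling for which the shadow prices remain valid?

58

Binding constraints: bottling, fermentation. The basis is B = [[1,2],[6,4]] with det -8.
Per unit increase in bottling, x* moves by d = (-0.5, 0.75).
The basis stays optimal until stout reaches 0; allowable increase = 58 hr.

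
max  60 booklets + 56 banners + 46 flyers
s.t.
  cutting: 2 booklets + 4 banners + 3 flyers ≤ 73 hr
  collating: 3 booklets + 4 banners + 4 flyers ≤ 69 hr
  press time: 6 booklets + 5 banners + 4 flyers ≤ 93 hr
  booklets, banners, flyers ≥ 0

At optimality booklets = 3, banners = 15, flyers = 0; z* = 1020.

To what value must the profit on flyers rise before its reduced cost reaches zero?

Binding: collating and press time. Non-binding: cutting (7 unused).
Slack constraints have shadow price 0 (complementary slackness).
From A_Bᵀ y = c: 3·y_collating + 6·y_press time = 60; 4·y_collating + 5·y_press time = 56.
→ y_collating = 4 and y_press time = 8.
flyers enters the basis when its profit ≥ yᵀa₃ = 4·4 + 8·4 = 48.

48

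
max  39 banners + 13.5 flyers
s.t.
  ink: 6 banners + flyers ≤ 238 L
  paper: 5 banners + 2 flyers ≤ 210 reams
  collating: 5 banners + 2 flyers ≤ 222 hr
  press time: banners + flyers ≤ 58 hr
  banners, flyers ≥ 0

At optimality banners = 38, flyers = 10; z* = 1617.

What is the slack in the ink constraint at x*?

ink used = 6·38 + 1·10 = 238; slack = 238 − 238 = 0.

0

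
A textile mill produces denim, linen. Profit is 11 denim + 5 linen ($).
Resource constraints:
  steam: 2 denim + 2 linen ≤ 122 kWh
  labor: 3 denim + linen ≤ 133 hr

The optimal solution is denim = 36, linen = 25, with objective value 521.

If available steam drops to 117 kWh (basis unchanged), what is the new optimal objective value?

Both steam and labor are binding at x*.
Dual feasibility on the basic columns requires 2·y_steam + 3·y_labor = 11, 2·y_steam + 1·y_labor = 5.
This yields shadow prices y_steam = 1, y_labor = 3.
Δz = y_steam·Δb = 1 × (-5) = -5, so new z* = 521 − 5 = 516.

516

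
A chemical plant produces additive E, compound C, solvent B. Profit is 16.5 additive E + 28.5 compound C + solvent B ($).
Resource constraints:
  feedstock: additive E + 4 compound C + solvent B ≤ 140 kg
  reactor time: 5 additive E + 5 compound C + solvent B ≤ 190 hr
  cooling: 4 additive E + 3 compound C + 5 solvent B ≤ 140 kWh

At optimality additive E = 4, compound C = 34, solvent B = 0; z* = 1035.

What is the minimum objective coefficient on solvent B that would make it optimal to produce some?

Check each constraint at x*: feedstock 140/140 (tight); reactor time 190/190 (tight); cooling 118/140 (slack 22).
Slack constraints have shadow price 0 (complementary slackness).
From A_Bᵀ y = c: 1·y_feedstock + 5·y_reactor time = 16.5; 4·y_feedstock + 5·y_reactor time = 28.5.
→ y_feedstock = 4 and y_reactor time = 2.5.
solvent B enters the basis when its profit ≥ yᵀa₃ = 4·1 + 2.5·1 = 6.5.

6.5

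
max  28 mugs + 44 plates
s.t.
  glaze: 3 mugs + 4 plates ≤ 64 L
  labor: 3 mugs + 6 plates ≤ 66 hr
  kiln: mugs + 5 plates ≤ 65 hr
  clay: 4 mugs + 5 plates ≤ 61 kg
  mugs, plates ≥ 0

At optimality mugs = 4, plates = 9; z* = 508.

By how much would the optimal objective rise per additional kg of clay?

4

Binding: labor and clay. Non-binding: glaze (16 unused), kiln (16 unused).
Since glaze, kiln are not tight, their duals are 0.
The binding rows give the dual system: 3·y_labor + 4·y_clay = 28 and 6·y_labor + 5·y_clay = 44.
→ y_labor = 4 and y_clay = 4.
Shadow price of clay = 4.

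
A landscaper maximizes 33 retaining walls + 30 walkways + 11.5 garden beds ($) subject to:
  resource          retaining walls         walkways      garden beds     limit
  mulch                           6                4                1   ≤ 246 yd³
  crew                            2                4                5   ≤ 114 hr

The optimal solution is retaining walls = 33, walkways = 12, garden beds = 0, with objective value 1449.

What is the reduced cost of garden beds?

Check each constraint at x*: mulch 246/246 (tight); crew 114/114 (tight).
Dual feasibility on the basic columns requires 6·y_mulch + 2·y_crew = 33, 4·y_mulch + 4·y_crew = 30.
This yields shadow prices y_mulch = 4.5, y_crew = 3.
Reduced cost of garden beds: c₃ − yᵀa₃ = 11.5 − (4.5·1 + 3·5) = 11.5 − 19.5 = -8.

-8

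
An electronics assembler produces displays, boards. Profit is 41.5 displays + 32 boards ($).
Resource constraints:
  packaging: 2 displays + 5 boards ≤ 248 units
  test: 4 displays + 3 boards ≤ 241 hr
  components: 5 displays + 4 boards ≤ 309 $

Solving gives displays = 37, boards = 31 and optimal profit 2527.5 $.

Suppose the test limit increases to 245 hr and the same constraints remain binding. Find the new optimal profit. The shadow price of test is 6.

Δb = 4, so new z* = 2527.5 + (6)·(4) = 2527.5 + 24 = 2551.5.

2551.5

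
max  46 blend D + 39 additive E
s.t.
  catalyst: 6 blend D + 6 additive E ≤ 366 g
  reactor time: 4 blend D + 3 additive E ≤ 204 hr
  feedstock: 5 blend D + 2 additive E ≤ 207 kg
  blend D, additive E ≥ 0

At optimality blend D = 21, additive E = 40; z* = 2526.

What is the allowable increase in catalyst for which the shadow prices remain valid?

Binding constraints: catalyst, reactor time. The basis is B = [[6,6],[4,3]] with det -6.
Per unit increase in catalyst, x* moves by d = (-0.5, 0.6667).
The basis stays optimal until blend D reaches 0; allowable increase = 42 g.

42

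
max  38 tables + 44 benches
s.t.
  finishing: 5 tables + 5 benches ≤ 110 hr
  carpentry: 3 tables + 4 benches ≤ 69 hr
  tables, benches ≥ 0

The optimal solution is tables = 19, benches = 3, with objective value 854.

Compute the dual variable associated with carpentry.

Check each constraint at x*: finishing 110/110 (tight); carpentry 69/69 (tight).
The binding rows give the dual system: 5·y_finishing + 3·y_carpentry = 38 and 5·y_finishing + 4·y_carpentry = 44.
→ y_finishing = 4 and y_carpentry = 6.
Shadow price of carpentry = 6.

6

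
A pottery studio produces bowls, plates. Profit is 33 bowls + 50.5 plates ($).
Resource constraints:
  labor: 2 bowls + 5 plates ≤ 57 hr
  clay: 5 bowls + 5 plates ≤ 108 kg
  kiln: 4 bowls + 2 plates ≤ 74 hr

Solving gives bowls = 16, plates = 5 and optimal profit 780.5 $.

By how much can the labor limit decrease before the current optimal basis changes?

Binding constraints: labor, kiln. The basis is B = [[2,5],[4,2]] with det -16.
Per unit decrease in labor, x* moves by d = (0.125, -0.25).
The basis stays optimal until plates reaches 0; allowable decrease = 20 hr.

20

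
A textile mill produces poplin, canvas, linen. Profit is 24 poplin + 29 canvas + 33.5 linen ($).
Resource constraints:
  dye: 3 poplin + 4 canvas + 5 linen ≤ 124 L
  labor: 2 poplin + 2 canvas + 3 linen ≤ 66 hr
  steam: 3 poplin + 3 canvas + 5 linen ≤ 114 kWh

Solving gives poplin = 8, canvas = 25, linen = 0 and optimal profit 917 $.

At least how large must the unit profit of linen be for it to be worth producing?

At the optimum: dye uses 124 of 124 (binding); labor uses 66 of 66 (binding); steam uses 99 of 114 (slack = 15).
By complementary slackness, y = 0 for the non-binding constraint.
Dual feasibility on the basic columns requires 3·y_dye + 2·y_labor = 24, 4·y_dye + 2·y_labor = 29.
This yields shadow prices y_dye = 5, y_labor = 4.5.
linen enters the basis when its profit ≥ yᵀa₃ = 5·5 + 4.5·3 = 38.5.

38.5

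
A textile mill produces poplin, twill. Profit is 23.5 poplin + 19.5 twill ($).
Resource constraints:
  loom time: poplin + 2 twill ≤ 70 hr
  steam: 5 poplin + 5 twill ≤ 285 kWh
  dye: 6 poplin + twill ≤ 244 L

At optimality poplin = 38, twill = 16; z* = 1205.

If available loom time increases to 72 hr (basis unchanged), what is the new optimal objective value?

1222

At the optimum: loom time uses 70 of 70 (binding); steam uses 270 of 285 (slack = 15); dye uses 244 of 244 (binding).
By complementary slackness, y = 0 for the non-binding constraint.
Dual feasibility on the basic columns requires 1·y_loom time + 6·y_dye = 23.5, 2·y_loom time + 1·y_dye = 19.5.
This yields shadow prices y_loom time = 8.5, y_dye = 2.5.
Δz = y_loom time·Δb = 8.5 × (2) = 17, so new z* = 1205 + 17 = 1222.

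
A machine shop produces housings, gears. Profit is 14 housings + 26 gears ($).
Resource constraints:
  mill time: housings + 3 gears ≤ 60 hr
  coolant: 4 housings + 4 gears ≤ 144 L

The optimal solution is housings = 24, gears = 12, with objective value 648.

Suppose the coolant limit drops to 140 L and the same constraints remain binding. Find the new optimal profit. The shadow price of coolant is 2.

Δb = -4, so new z* = 648 + (2)·(-4) = 648 − 8 = 640.

640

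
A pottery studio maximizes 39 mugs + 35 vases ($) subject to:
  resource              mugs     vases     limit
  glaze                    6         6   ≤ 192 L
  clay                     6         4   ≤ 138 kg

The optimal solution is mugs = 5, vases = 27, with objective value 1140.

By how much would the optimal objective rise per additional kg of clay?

At the optimum: glaze uses 192 of 192 (binding); clay uses 138 of 138 (binding).
Dual feasibility on the basic columns requires 6·y_glaze + 6·y_clay = 39, 6·y_glaze + 4·y_clay = 35.
Solving: y_glaze = 4.5, y_clay = 2.
Shadow price of clay = 2.

2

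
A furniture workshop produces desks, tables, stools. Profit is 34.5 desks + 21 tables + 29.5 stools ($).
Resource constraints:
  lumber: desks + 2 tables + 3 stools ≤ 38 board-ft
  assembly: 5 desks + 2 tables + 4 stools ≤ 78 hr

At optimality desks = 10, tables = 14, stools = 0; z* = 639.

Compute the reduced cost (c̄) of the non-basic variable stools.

-8

Check each constraint at x*: lumber 38/38 (tight); assembly 78/78 (tight).
From A_Bᵀ y = c: 1·y_lumber + 5·y_assembly = 34.5; 2·y_lumber + 2·y_assembly = 21.
Solving: y_lumber = 4.5, y_assembly = 6.
Reduced cost of stools: c₃ − yᵀa₃ = 29.5 − (4.5·3 + 6·4) = 29.5 − 37.5 = -8.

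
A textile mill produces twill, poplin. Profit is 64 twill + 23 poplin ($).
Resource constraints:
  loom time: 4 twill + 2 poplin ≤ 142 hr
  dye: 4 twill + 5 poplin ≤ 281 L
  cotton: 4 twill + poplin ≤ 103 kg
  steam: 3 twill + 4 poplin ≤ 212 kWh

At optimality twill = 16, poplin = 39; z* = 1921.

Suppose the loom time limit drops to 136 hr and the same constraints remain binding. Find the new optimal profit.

Check each constraint at x*: loom time 142/142 (tight); dye 259/281 (slack 22); cotton 103/103 (tight); steam 204/212 (slack 8).
Slack constraints have shadow price 0 (complementary slackness).
From A_Bᵀ y = c: 4·y_loom time + 4·y_cotton = 64; 2·y_loom time + 1·y_cotton = 23.
This yields shadow prices y_loom time = 7, y_cotton = 9.
Δz = y_loom time·Δb = 7 × (-6) = -42, so new z* = 1921 − 42 = 1879.

1879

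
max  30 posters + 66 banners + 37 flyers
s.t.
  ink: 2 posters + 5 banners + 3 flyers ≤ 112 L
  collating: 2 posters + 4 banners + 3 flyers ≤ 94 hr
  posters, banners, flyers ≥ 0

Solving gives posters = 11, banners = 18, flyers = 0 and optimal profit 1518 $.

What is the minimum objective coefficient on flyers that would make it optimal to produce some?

45

Both ink and collating are binding at x*.
From A_Bᵀ y = c: 2·y_ink + 2·y_collating = 30; 5·y_ink + 4·y_collating = 66.
This yields shadow prices y_ink = 6, y_collating = 9.
flyers enters the basis when its profit ≥ yᵀa₃ = 6·3 + 9·3 = 45.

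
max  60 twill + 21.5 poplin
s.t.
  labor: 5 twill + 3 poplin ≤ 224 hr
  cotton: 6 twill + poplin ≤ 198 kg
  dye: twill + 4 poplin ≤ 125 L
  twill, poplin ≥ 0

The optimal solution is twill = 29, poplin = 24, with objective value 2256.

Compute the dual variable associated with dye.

Check each constraint at x*: labor 217/224 (slack 7); cotton 198/198 (tight); dye 125/125 (tight).
By complementary slackness, y = 0 for the non-binding constraint.
The binding rows give the dual system: 6·y_cotton + 1·y_dye = 60 and 1·y_cotton + 4·y_dye = 21.5.
→ y_cotton = 9.5 and y_dye = 3.
Shadow price of dye = 3.

3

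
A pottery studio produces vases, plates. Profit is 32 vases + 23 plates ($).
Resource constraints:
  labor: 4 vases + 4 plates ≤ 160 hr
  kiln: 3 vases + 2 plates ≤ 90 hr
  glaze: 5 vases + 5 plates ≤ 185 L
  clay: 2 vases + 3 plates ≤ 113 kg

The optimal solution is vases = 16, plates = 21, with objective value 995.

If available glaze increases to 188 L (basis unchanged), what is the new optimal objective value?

998

At the optimum: labor uses 148 of 160 (slack = 12); kiln uses 90 of 90 (binding); glaze uses 185 of 185 (binding); clay uses 95 of 113 (slack = 18).
Slack constraints have shadow price 0 (complementary slackness).
The binding rows give the dual system: 3·y_kiln + 5·y_glaze = 32 and 2·y_kiln + 5·y_glaze = 23.
Solving: y_kiln = 9, y_glaze = 1.
Δz = y_glaze·Δb = 1 × (3) = 3, so new z* = 995 + 3 = 998.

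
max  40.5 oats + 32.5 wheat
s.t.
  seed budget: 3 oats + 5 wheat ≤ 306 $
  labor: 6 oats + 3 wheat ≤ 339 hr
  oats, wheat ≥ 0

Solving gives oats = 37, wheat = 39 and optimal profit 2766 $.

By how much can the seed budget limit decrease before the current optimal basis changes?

136.5

Binding constraints: seed budget, labor. The basis is B = [[3,5],[6,3]] with det -21.
Per unit decrease in seed budget, x* moves by d = (0.1429, -0.2857).
The basis stays optimal until wheat reaches 0; allowable decrease = 136.5 $.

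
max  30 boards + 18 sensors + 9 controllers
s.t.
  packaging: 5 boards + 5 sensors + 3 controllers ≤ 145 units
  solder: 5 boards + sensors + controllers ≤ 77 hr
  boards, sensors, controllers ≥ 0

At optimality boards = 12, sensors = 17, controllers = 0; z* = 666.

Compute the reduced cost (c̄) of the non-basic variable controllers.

Check each constraint at x*: packaging 145/145 (tight); solder 77/77 (tight).
The binding rows give the dual system: 5·y_packaging + 5·y_solder = 30 and 5·y_packaging + 1·y_solder = 18.
→ y_packaging = 3 and y_solder = 3.
Reduced cost of controllers: c₃ − yᵀa₃ = 9 − (3·3 + 3·1) = 9 − 12 = -3.

-3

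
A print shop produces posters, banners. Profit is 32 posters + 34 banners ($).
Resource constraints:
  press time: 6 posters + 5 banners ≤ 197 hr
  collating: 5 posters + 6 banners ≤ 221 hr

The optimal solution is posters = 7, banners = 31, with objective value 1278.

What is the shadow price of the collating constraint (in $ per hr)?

Both press time and collating are binding at x*.
Dual feasibility on the basic columns requires 6·y_press time + 5·y_collating = 32, 5·y_press time + 6·y_collating = 34.
This yields shadow prices y_press time = 2, y_collating = 4.
Shadow price of collating = 4.

4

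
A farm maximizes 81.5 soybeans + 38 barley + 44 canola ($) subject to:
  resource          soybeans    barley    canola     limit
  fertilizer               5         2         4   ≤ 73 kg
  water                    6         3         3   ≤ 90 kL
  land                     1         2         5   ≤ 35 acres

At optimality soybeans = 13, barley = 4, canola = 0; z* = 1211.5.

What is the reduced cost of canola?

-5

Check each constraint at x*: fertilizer 73/73 (tight); water 90/90 (tight); land 21/35 (slack 14).
Slack constraints have shadow price 0 (complementary slackness).
Dual feasibility on the basic columns requires 5·y_fertilizer + 6·y_water = 81.5, 2·y_fertilizer + 3·y_water = 38.
Solving: y_fertilizer = 5.5, y_water = 9.
Reduced cost of canola: c₃ − yᵀa₃ = 44 − (5.5·4 + 9·3) = 44 − 49 = -5.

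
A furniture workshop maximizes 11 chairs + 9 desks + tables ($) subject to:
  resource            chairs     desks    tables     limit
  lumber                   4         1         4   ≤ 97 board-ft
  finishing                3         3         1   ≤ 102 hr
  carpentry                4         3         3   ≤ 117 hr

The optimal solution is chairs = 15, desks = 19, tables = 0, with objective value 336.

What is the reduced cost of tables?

At the optimum: lumber uses 79 of 97 (slack = 18); finishing uses 102 of 102 (binding); carpentry uses 117 of 117 (binding).
By complementary slackness, y = 0 for the non-binding constraint.
The binding rows give the dual system: 3·y_finishing + 4·y_carpentry = 11 and 3·y_finishing + 3·y_carpentry = 9.
→ y_finishing = 1 and y_carpentry = 2.
Reduced cost of tables: c₃ − yᵀa₃ = 1 − (1·1 + 2·3) = 1 − 7 = -6.

-6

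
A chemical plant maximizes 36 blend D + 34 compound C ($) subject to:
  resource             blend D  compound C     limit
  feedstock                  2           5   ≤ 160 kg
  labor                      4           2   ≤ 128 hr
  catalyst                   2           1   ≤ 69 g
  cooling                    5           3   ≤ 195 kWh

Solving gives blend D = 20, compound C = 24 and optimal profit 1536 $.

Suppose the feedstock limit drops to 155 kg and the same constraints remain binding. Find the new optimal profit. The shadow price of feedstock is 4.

1516

Δb = -5, so new z* = 1536 + (4)·(-5) = 1536 − 20 = 1516.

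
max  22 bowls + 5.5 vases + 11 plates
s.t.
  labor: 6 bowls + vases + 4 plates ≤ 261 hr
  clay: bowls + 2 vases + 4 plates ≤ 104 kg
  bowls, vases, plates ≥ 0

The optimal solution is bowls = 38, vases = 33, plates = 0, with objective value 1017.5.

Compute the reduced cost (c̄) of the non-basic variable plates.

Check each constraint at x*: labor 261/261 (tight); clay 104/104 (tight).
From A_Bᵀ y = c: 6·y_labor + 1·y_clay = 22; 1·y_labor + 2·y_clay = 5.5.
This yields shadow prices y_labor = 3.5, y_clay = 1.
Reduced cost of plates: c₃ − yᵀa₃ = 11 − (3.5·4 + 1·4) = 11 − 18 = -7.

-7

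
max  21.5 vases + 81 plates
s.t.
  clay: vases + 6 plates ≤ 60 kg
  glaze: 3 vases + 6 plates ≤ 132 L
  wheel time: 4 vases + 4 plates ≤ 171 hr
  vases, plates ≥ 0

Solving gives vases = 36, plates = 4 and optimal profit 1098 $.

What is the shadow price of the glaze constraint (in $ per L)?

Check each constraint at x*: clay 60/60 (tight); glaze 132/132 (tight); wheel time 160/171 (slack 11).
Since wheel time is not tight, its dual is 0.
From A_Bᵀ y = c: 1·y_clay + 3·y_glaze = 21.5; 6·y_clay + 6·y_glaze = 81.
Solving: y_clay = 9.5, y_glaze = 4.
Shadow price of glaze = 4.

4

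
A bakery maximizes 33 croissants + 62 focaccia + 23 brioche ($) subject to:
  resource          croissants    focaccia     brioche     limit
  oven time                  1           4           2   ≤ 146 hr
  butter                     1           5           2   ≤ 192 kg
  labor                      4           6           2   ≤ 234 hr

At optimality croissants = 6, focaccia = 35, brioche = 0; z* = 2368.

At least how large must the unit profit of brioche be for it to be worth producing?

24

Binding: oven time and labor. Non-binding: butter (11 unused).
By complementary slackness, y = 0 for the non-binding constraint.
Dual feasibility on the basic columns requires 1·y_oven time + 4·y_labor = 33, 4·y_oven time + 6·y_labor = 62.
→ y_oven time = 5 and y_labor = 7.
brioche enters the basis when its profit ≥ yᵀa₃ = 5·2 + 7·2 = 24.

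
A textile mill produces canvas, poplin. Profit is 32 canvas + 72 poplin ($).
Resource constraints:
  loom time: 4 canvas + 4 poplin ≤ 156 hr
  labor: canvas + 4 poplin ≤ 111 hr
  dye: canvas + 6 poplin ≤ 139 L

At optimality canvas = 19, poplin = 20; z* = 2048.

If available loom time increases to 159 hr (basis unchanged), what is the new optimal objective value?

2066

At the optimum: loom time uses 156 of 156 (binding); labor uses 99 of 111 (slack = 12); dye uses 139 of 139 (binding).
By complementary slackness, y = 0 for the non-binding constraint.
Dual feasibility on the basic columns requires 4·y_loom time + 1·y_dye = 32, 4·y_loom time + 6·y_dye = 72.
→ y_loom time = 6 and y_dye = 8.
Δz = y_loom time·Δb = 6 × (3) = 18, so new z* = 2048 + 18 = 2066.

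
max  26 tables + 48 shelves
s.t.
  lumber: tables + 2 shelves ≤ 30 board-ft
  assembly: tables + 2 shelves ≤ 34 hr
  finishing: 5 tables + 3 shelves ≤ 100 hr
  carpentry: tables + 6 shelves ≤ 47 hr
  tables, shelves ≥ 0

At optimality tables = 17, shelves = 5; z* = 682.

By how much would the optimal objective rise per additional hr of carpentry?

Binding: finishing and carpentry. Non-binding: lumber (3 unused), assembly (7 unused).
By complementary slackness, y = 0 for the non-binding constraints.
From A_Bᵀ y = c: 5·y_finishing + 1·y_carpentry = 26; 3·y_finishing + 6·y_carpentry = 48.
→ y_finishing = 4 and y_carpentry = 6.
Shadow price of carpentry = 6.

6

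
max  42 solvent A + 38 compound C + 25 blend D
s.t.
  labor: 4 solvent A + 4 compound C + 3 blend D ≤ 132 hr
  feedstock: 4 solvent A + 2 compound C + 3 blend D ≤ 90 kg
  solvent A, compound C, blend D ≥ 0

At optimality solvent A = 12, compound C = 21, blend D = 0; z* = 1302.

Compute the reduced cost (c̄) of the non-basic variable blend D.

At the optimum: labor uses 132 of 132 (binding); feedstock uses 90 of 90 (binding).
Dual feasibility on the basic columns requires 4·y_labor + 4·y_feedstock = 42, 4·y_labor + 2·y_feedstock = 38.
Solving: y_labor = 8.5, y_feedstock = 2.
Reduced cost of blend D: c₃ − yᵀa₃ = 25 − (8.5·3 + 2·3) = 25 − 31.5 = -6.5.

-6.5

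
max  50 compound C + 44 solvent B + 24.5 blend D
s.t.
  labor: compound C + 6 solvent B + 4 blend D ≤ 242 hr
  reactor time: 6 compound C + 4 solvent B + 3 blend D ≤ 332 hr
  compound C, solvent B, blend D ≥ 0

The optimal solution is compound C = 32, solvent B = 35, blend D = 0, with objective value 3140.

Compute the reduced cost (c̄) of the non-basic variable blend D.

Both labor and reactor time are binding at x*.
Dual feasibility on the basic columns requires 1·y_labor + 6·y_reactor time = 50, 6·y_labor + 4·y_reactor time = 44.
Solving: y_labor = 2, y_reactor time = 8.
Reduced cost of blend D: c₃ − yᵀa₃ = 24.5 − (2·4 + 8·3) = 24.5 − 32 = -7.5.

-7.5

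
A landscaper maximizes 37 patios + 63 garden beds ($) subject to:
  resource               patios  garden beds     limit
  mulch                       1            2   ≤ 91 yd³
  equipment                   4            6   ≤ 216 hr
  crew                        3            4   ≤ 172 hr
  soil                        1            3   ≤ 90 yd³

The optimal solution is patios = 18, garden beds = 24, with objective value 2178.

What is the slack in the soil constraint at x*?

0

soil used = 1·18 + 3·24 = 90; slack = 90 − 90 = 0.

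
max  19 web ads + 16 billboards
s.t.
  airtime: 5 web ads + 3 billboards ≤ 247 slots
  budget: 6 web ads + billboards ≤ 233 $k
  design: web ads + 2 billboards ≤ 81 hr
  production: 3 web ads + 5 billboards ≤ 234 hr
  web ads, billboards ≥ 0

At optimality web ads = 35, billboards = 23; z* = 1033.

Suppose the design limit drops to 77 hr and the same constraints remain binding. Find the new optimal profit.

1005

At the optimum: airtime uses 244 of 247 (slack = 3); budget uses 233 of 233 (binding); design uses 81 of 81 (binding); production uses 220 of 234 (slack = 14).
By complementary slackness, y = 0 for the non-binding constraints.
Dual feasibility on the basic columns requires 6·y_budget + 1·y_design = 19, 1·y_budget + 2·y_design = 16.
This yields shadow prices y_budget = 2, y_design = 7.
Δz = y_design·Δb = 7 × (-4) = -28, so new z* = 1033 − 28 = 1005.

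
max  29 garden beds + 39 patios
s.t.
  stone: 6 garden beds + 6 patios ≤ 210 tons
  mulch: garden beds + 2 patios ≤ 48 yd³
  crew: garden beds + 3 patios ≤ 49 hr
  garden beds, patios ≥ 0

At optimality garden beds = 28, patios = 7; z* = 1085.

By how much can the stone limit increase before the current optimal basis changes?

72

Binding constraints: stone, crew. The basis is B = [[6,6],[1,3]] with det 12.
Per unit increase in stone, x* moves by d = (0.25, -0.0833).
The basis stays optimal until mulch becomes binding; allowable increase = 72 tons.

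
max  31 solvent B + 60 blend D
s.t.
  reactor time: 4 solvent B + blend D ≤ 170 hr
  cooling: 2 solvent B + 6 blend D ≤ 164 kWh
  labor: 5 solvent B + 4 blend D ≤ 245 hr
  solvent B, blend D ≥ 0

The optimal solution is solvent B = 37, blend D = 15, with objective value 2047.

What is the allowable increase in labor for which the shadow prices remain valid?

7

Binding constraints: cooling, labor. The basis is B = [[2,6],[5,4]] with det -22.
Per unit increase in labor, x* moves by d = (0.2727, -0.0909).
The basis stays optimal until reactor time becomes binding; allowable increase = 7 hr.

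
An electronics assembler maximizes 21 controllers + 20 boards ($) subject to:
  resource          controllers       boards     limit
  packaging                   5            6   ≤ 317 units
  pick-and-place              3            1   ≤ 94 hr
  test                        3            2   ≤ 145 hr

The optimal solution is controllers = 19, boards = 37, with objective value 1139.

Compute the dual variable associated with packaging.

At the optimum: packaging uses 317 of 317 (binding); pick-and-place uses 94 of 94 (binding); test uses 131 of 145 (slack = 14).
Slack constraints have shadow price 0 (complementary slackness).
From A_Bᵀ y = c: 5·y_packaging + 3·y_pick-and-place = 21; 6·y_packaging + 1·y_pick-and-place = 20.
Solving: y_packaging = 3, y_pick-and-place = 2.
Shadow price of packaging = 3.

3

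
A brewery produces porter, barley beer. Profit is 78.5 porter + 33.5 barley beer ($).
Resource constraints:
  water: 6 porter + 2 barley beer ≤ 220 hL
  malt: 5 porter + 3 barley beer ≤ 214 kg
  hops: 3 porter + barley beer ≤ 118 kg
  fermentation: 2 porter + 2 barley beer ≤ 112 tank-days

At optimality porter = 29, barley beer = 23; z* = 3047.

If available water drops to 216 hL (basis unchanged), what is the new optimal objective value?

3013

Check each constraint at x*: water 220/220 (tight); malt 214/214 (tight); hops 110/118 (slack 8); fermentation 104/112 (slack 8).
By complementary slackness, y = 0 for the non-binding constraints.
Dual feasibility on the basic columns requires 6·y_water + 5·y_malt = 78.5, 2·y_water + 3·y_malt = 33.5.
Solving: y_water = 8.5, y_malt = 5.5.
Δz = y_water·Δb = 8.5 × (-4) = -34, so new z* = 3047 − 34 = 3013.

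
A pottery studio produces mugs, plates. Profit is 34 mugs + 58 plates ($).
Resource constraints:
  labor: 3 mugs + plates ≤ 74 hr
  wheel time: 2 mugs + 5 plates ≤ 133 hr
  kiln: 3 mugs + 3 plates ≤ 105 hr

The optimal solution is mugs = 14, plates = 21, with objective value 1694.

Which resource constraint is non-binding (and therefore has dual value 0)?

labor: 63/74 (slack 11)
wheel time: 133/133 (binding)
kiln: 105/105 (binding)
By complementary slackness, a constraint with positive slack has shadow price 0 → labor.

labor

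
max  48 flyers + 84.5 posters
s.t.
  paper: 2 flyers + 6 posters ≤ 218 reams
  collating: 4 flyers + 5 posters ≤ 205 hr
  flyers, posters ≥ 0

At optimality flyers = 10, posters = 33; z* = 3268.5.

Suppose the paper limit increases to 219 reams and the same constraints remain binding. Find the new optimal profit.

Check each constraint at x*: paper 218/218 (tight); collating 205/205 (tight).
Dual feasibility on the basic columns requires 2·y_paper + 4·y_collating = 48, 6·y_paper + 5·y_collating = 84.5.
Solving: y_paper = 7, y_collating = 8.5.
Δz = y_paper·Δb = 7 × (1) = 7, so new z* = 3268.5 + 7 = 3275.5.

3275.5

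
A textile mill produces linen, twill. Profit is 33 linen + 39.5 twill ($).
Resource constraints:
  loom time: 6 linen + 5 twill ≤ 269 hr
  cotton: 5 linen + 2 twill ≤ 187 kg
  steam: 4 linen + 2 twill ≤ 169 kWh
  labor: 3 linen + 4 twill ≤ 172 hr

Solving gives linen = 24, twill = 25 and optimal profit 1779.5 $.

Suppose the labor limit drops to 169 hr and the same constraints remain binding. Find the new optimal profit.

1755.5

At the optimum: loom time uses 269 of 269 (binding); cotton uses 170 of 187 (slack = 17); steam uses 146 of 169 (slack = 23); labor uses 172 of 172 (binding).
Since cotton, steam are not tight, their duals are 0.
Dual feasibility on the basic columns requires 6·y_loom time + 3·y_labor = 33, 5·y_loom time + 4·y_labor = 39.5.
Solving: y_loom time = 1.5, y_labor = 8.
Δz = y_labor·Δb = 8 × (-3) = -24, so new z* = 1779.5 − 24 = 1755.5.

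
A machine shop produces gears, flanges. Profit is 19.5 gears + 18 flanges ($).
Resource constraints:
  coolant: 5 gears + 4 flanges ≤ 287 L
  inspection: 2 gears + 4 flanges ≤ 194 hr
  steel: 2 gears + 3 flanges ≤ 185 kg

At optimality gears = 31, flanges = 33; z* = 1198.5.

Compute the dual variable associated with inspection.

Binding: coolant and inspection. Non-binding: steel (24 unused).
Since steel is not tight, its dual is 0.
Dual feasibility on the basic columns requires 5·y_coolant + 2·y_inspection = 19.5, 4·y_coolant + 4·y_inspection = 18.
Solving: y_coolant = 3.5, y_inspection = 1.
Shadow price of inspection = 1.

1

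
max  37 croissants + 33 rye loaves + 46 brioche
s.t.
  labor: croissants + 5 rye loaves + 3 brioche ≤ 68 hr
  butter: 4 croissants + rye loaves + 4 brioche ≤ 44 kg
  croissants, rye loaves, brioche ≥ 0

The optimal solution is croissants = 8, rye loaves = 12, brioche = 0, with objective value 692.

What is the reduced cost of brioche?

At the optimum: labor uses 68 of 68 (binding); butter uses 44 of 44 (binding).
The binding rows give the dual system: 1·y_labor + 4·y_butter = 37 and 5·y_labor + 1·y_butter = 33.
→ y_labor = 5 and y_butter = 8.
Reduced cost of brioche: c₃ − yᵀa₃ = 46 − (5·3 + 8·4) = 46 − 47 = -1.

-1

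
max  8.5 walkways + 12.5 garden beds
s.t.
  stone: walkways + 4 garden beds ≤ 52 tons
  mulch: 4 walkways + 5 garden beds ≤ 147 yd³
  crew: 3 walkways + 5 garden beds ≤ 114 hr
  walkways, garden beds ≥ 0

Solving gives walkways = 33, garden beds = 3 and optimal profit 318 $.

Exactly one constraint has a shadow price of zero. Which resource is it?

stone

stone: 45/52 (slack 7)
mulch: 147/147 (binding)
crew: 114/114 (binding)
By complementary slackness, a constraint with positive slack has shadow price 0 → stone.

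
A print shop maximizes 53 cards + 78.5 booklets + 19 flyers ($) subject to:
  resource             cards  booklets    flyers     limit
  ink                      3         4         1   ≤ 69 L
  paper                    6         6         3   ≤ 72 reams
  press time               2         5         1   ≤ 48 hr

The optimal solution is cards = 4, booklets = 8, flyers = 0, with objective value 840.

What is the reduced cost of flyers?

-7.5

Binding: paper and press time. Non-binding: ink (25 unused).
Since ink is not tight, its dual is 0.
From A_Bᵀ y = c: 6·y_paper + 2·y_press time = 53; 6·y_paper + 5·y_press time = 78.5.
Solving: y_paper = 6, y_press time = 8.5.
Reduced cost of flyers: c₃ − yᵀa₃ = 19 − (6·3 + 8.5·1) = 19 − 26.5 = -7.5.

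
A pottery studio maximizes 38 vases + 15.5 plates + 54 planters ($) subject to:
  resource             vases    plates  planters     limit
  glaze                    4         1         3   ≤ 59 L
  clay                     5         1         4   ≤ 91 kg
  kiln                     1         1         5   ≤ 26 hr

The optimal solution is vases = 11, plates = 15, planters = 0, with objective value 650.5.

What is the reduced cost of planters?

-8.5

At the optimum: glaze uses 59 of 59 (binding); clay uses 70 of 91 (slack = 21); kiln uses 26 of 26 (binding).
Since clay is not tight, its dual is 0.
Dual feasibility on the basic columns requires 4·y_glaze + 1·y_kiln = 38, 1·y_glaze + 1·y_kiln = 15.5.
This yields shadow prices y_glaze = 7.5, y_kiln = 8.
Reduced cost of planters: c₃ − yᵀa₃ = 54 − (7.5·3 + 8·5) = 54 − 62.5 = -8.5.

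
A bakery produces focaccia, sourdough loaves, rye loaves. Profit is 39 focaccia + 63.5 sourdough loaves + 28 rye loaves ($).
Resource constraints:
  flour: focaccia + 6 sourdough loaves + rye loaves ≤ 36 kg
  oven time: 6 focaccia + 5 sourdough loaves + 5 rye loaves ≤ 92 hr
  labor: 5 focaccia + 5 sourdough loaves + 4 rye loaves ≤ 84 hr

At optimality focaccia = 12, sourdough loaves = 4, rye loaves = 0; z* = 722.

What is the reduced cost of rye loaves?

-5.5

Binding: flour and oven time. Non-binding: labor (4 unused).
Since labor is not tight, its dual is 0.
The binding rows give the dual system: 1·y_flour + 6·y_oven time = 39 and 6·y_flour + 5·y_oven time = 63.5.
→ y_flour = 6 and y_oven time = 5.5.
Reduced cost of rye loaves: c₃ − yᵀa₃ = 28 − (6·1 + 5.5·5) = 28 − 33.5 = -5.5.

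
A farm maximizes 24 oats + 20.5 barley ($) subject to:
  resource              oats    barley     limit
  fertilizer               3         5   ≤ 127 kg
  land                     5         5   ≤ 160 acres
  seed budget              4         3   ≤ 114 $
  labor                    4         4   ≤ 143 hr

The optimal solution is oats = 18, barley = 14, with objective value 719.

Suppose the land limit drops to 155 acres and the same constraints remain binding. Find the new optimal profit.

709

Check each constraint at x*: fertilizer 124/127 (slack 3); land 160/160 (tight); seed budget 114/114 (tight); labor 128/143 (slack 15).
Since fertilizer, labor are not tight, their duals are 0.
From A_Bᵀ y = c: 5·y_land + 4·y_seed budget = 24; 5·y_land + 3·y_seed budget = 20.5.
This yields shadow prices y_land = 2, y_seed budget = 3.5.
Δz = y_land·Δb = 2 × (-5) = -10, so new z* = 719 − 10 = 709.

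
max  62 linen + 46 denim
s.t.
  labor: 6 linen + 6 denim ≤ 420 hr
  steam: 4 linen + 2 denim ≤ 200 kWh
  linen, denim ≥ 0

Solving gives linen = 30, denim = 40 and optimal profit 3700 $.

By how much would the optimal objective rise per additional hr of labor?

Check each constraint at x*: labor 420/420 (tight); steam 200/200 (tight).
Dual feasibility on the basic columns requires 6·y_labor + 4·y_steam = 62, 6·y_labor + 2·y_steam = 46.
Solving: y_labor = 5, y_steam = 8.
Shadow price of labor = 5.

5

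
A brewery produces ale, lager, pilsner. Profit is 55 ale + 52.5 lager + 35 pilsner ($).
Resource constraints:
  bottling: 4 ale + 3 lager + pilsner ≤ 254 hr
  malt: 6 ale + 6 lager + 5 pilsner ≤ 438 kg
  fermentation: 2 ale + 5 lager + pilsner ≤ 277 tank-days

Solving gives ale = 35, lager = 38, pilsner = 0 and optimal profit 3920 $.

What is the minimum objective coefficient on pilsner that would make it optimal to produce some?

40

Check each constraint at x*: bottling 254/254 (tight); malt 438/438 (tight); fermentation 260/277 (slack 17).
Slack constraints have shadow price 0 (complementary slackness).
Dual feasibility on the basic columns requires 4·y_bottling + 6·y_malt = 55, 3·y_bottling + 6·y_malt = 52.5.
→ y_bottling = 2.5 and y_malt = 7.5.
pilsner enters the basis when its profit ≥ yᵀa₃ = 2.5·1 + 7.5·5 = 40.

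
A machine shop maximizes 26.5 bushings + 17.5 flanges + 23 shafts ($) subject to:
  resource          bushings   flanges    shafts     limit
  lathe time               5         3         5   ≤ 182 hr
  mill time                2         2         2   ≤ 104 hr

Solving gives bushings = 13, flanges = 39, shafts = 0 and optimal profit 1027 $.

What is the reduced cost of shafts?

-3.5

Check each constraint at x*: lathe time 182/182 (tight); mill time 104/104 (tight).
From A_Bᵀ y = c: 5·y_lathe time + 2·y_mill time = 26.5; 3·y_lathe time + 2·y_mill time = 17.5.
This yields shadow prices y_lathe time = 4.5, y_mill time = 2.
Reduced cost of shafts: c₃ − yᵀa₃ = 23 − (4.5·5 + 2·2) = 23 − 26.5 = -3.5.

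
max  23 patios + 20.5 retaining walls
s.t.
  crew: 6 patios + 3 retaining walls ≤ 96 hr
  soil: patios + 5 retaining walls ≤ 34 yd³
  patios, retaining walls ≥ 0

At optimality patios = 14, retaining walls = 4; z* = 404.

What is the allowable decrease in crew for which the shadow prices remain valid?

Binding constraints: crew, soil. The basis is B = [[6,3],[1,5]] with det 27.
Per unit decrease in crew, x* moves by d = (-0.1852, 0.037).
The basis stays optimal until patios reaches 0; allowable decrease = 75.6 hr.

75.6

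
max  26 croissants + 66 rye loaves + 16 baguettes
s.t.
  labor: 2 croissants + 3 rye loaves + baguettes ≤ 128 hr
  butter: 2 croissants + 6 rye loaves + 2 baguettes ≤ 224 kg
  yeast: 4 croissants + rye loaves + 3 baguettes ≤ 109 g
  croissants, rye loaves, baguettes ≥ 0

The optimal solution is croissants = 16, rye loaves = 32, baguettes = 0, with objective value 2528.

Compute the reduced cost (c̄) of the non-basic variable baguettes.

-6

Binding: labor and butter. Non-binding: yeast (13 unused).
By complementary slackness, y = 0 for the non-binding constraint.
The binding rows give the dual system: 2·y_labor + 2·y_butter = 26 and 3·y_labor + 6·y_butter = 66.
Solving: y_labor = 4, y_butter = 9.
Reduced cost of baguettes: c₃ − yᵀa₃ = 16 − (4·1 + 9·2) = 16 − 22 = -6.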